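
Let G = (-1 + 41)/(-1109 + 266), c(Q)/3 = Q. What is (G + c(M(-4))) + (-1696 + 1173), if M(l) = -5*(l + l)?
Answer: -339769/843 ≈ -403.05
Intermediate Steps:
M(l) = -10*l
c(Q) = 3*Q
G = -40/843 (G = 40/(-843) = 40*(-1/843) = -40/843 ≈ -0.047450)
(G + c(M(-4))) + (-1696 + 1173) = (-40/843 + 3*(-10*(-4))) + (-1696 + 1173) = (-40/843 + 3*40) - 523 = (-40/843 + 120) - 523 = 101120/843 - 523 = -339769/843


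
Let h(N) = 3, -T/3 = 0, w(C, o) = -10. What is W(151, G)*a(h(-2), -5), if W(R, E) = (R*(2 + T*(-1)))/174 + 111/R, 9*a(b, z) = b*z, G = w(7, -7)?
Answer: -162290/39411 ≈ -4.1179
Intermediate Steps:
T = 0 (T = -3*0 = 0)
G = -10
a(b, z) = b*z/9 (a(b, z) = (b*z)/9 = b*z/9)
W(R, E) = 111/R + R/87 (W(R, E) = (R*(2 + 0*(-1)))/174 + 111/R = (R*(2 + 0))*(1/174) + 111/R = (R*2)*(1/174) + 111/R = (2*R)*(1/174) + 111/R = R/87 + 111/R = 111/R + R/87)
W(151, G)*a(h(-2), -5) = (111/151 + (1/87)*151)*((⅑)*3*(-5)) = (111*(1/151) + 151/87)*(-5/3) = (111/151 + 151/87)*(-5/3) = (32458/13137)*(-5/3) = -162290/39411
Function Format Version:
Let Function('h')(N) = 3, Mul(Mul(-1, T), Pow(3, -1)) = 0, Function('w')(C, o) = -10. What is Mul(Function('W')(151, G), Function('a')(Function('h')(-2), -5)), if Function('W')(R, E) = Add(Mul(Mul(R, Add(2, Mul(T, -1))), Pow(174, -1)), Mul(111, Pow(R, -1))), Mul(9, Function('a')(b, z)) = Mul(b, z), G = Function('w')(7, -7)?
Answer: Rational(-162290, 39411) ≈ -4.1179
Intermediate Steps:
T = 0 (T = Mul(-3, 0) = 0)
G = -10
Function('a')(b, z) = Mul(Rational(1, 9), b, z) (Function('a')(b, z) = Mul(Rational(1, 9), Mul(b, z)) = Mul(Rational(1, 9), b, z))
Function('W')(R, E) = Add(Mul(111, Pow(R, -1)), Mul(Rational(1, 87), R)) (Function('W')(R, E) = Add(Mul(Mul(R, Add(2, Mul(0, -1))), Pow(174, -1)), Mul(111, Pow(R, -1))) = Add(Mul(Mul(R, Add(2, 0)), Rational(1, 174)), Mul(111, Pow(R, -1))) = Add(Mul(Mul(R, 2), Rational(1, 174)), Mul(111, Pow(R, -1))) = Add(Mul(Mul(2, R), Rational(1, 174)), Mul(111, Pow(R, -1))) = Add(Mul(Rational(1, 87), R), Mul(111, Pow(R, -1))) = Add(Mul(111, Pow(R, -1)), Mul(Rational(1, 87), R)))
Mul(Function('W')(151, G), Function('a')(Function('h')(-2), -5)) = Mul(Add(Mul(111, Pow(151, -1)), Mul(Rational(1, 87), 151)), Mul(Rational(1, 9), 3, -5)) = Mul(Add(Mul(111, Rational(1, 151)), Rational(151, 87)), Rational(-5, 3)) = Mul(Add(Rational(111, 151), Rational(151, 87)), Rational(-5, 3)) = Mul(Rational(32458, 13137), Rational(-5, 3)) = Rational(-162290, 39411)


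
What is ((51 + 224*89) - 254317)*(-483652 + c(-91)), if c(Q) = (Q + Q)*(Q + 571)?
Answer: 133805241960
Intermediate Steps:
c(Q) = 2*Q*(571 + Q) (c(Q) = (2*Q)*(571 + Q) = 2*Q*(571 + Q))
((51 + 224*89) - 254317)*(-483652 + c(-91)) = ((51 + 224*89) - 254317)*(-483652 + 2*(-91)*(571 - 91)) = ((51 + 19936) - 254317)*(-483652 + 2*(-91)*480) = (19987 - 254317)*(-483652 - 87360) = -234330*(-571012) = 133805241960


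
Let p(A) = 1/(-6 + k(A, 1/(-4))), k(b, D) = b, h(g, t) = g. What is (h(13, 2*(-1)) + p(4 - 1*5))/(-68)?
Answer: -45/238 ≈ -0.18908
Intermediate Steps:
p(A) = 1/(-6 + A)
(h(13, 2*(-1)) + p(4 - 1*5))/(-68) = (13 + 1/(-6 + (4 - 1*5)))/(-68) = (13 + 1/(-6 + (4 - 5)))*(-1/68) = (13 + 1/(-6 - 1))*(-1/68) = (13 + 1/(-7))*(-1/68) = (13 - ⅐)*(-1/68) = (90/7)*(-1/68) = -45/238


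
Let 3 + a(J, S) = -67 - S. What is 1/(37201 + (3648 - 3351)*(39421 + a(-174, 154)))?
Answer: 1/11678710 ≈ 8.5626e-8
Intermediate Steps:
a(J, S) = -70 - S (a(J, S) = -3 + (-67 - S) = -70 - S)
1/(37201 + (3648 - 3351)*(39421 + a(-174, 154))) = 1/(37201 + (3648 - 3351)*(39421 + (-70 - 1*154))) = 1/(37201 + 297*(39421 + (-70 - 154))) = 1/(37201 + 297*(39421 - 224)) = 1/(37201 + 297*39197) = 1/(37201 + 11641509) = 1/11678710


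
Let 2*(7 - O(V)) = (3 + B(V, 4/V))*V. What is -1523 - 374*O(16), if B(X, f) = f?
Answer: 5583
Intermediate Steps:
O(V) = 7 - V*(3 + 4/V)/2 (O(V) = 7 - (3 + 4/V)*V/2 = 7 - V*(3 + 4/V)/2)
-1523 - 374*O(16) = -1523 - 374*(5 - 3/2*16) = -1523 - 374*(5 - 24) = -1523 - 374*(-19) = -1523 + 7106 = 5583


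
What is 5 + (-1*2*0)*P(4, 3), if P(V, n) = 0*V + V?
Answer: 5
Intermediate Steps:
P(V, n) = V (P(V, n) = 0 + V = V)
5 + (-1*2*0)*P(4, 3) = 5 + (-1*2*0)*4 = 5 - 2*0*4 = 5 + 0*4 = 5 + 0 = 5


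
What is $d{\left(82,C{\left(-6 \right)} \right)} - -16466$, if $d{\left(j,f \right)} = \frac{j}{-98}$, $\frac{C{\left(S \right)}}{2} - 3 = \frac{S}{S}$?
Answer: $\frac{806793}{49} \approx 16465.0$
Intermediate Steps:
$C{\left(S \right)} = 8$ ($C{\left(S \right)} = 6 + 2 \frac{S}{S} = 6 + 2 \cdot 1 = 6 + 2 = 8$)
$d{\left(j,f \right)} = - \frac{j}{98}$ ($d{\left(j,f \right)} = j \left(- \frac{1}{98}\right) = - \frac{j}{98}$)
$d{\left(82,C{\left(-6 \right)} \right)} - -16466 = \left(- \frac{1}{98}\right) 82 - -16466 = - \frac{41}{49} + 16466 = \frac{806793}{49}$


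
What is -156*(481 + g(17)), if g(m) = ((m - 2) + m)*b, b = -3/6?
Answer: -72540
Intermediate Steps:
b = -1/2 (b = -3*1/6 = -1/2 ≈ -0.50000)
g(m) = 1 - m (g(m) = ((m - 2) + m)*(-1/2) = ((-2 + m) + m)*(-1/2) = (-2 + 2*m)*(-1/2) = 1 - m)
-156*(481 + g(17)) = -156*(481 + (1 - 1*17)) = -156*(481 + (1 - 17)) = -156*(481 - 16) = -156*465 = -72540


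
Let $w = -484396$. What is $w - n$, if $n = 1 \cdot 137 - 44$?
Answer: $-484489$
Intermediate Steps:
$n = 93$ ($n = 137 - 44 = 93$)
$w - n = -484396 - 93 = -484489$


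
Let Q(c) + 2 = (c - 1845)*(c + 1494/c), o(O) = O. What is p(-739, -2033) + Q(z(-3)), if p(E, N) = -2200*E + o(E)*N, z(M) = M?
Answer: 4054033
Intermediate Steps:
Q(c) = -2 + (-1845 + c)*(c + 1494/c) (Q(c) = -2 + (c - 1845)*(c + 1494/c) = -2 + (-1845 + c)*(c + 1494/c))
p(E, N) = -2200*E + E*N
p(-739, -2033) + Q(z(-3)) = -739*(-2200 - 2033) + (1492 + (-3)² - 2756430/(-3) - 1845*(-3)) = -739*(-4233) + (1492 + 9 - 2756430*(-⅓) + 5535) = 3128187 + (1492 + 9 + 918810 + 5535) = 3128187 + 925846 = 4054033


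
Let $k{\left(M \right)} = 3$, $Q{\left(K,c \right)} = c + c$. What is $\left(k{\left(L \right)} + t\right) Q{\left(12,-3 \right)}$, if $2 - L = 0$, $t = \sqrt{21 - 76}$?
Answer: $-18 - 6 i \sqrt{55} \approx -18.0 - 44.497 i$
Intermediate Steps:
$Q{\left(K,c \right)} = 2 c$
$t = i \sqrt{55}$ ($t = \sqrt{-55} = i \sqrt{55} \approx 7.4162 i$)
$L = 2$ ($L = 2 - 0 = 2 + 0 = 2$)
$\left(k{\left(L \right)} + t\right) Q{\left(12,-3 \right)} = \left(3 + i \sqrt{55}\right) 2 \left(-3\right) = \left(3 + i \sqrt{55}\right) \left(-6\right) = -18 - 6 i \sqrt{55}$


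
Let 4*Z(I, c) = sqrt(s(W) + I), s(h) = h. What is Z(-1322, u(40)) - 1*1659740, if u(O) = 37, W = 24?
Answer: -1659740 + I*sqrt(1298)/4 ≈ -1.6597e+6 + 9.0069*I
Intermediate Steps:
Z(I, c) = sqrt(24 + I)/4
Z(-1322, u(40)) - 1*1659740 = sqrt(24 - 1322)/4 - 1*1659740 = sqrt(-1298)/4 - 1659740 = (I*sqrt(1298))/4 - 1659740 = I*sqrt(1298)/4 - 1659740 = -1659740 + I*sqrt(1298)/4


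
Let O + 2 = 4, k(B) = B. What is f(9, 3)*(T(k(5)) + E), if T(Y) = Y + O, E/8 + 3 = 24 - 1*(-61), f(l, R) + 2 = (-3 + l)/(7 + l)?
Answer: -8619/8 ≈ -1077.4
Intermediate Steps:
O = 2 (O = -2 + 4 = 2)
f(l, R) = -2 + (-3 + l)/(7 + l)
E = 656 (E = -24 + 8*(24 - 1*(-61)) = -24 + 8*(24 + 61) = -24 + 8*85 = -24 + 680 = 656)
T(Y) = 2 + Y (T(Y) = Y + 2 = 2 + Y)
f(9, 3)*(T(k(5)) + E) = ((-17 - 1*9)/(7 + 9))*((2 + 5) + 656) = ((-17 - 9)/16)*(7 + 656) = ((1/16)*(-26))*663 = -13/8*663 = -8619/8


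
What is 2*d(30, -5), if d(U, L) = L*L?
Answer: 50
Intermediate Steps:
d(U, L) = L**2
2*d(30, -5) = 2*(-5)**2 = 2*25 = 50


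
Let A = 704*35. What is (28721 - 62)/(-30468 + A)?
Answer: -28659/5828 ≈ -4.9175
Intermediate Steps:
A = 24640
(28721 - 62)/(-30468 + A) = (28721 - 62)/(-30468 + 24640) = 28659/(-5828) = 28659*(-1/5828) = -28659/5828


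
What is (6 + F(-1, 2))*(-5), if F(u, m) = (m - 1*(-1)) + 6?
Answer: -75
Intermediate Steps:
F(u, m) = 7 + m (F(u, m) = (m + 1) + 6 = (1 + m) + 6 = 7 + m)
(6 + F(-1, 2))*(-5) = (6 + (7 + 2))*(-5) = (6 + 9)*(-5) = 15*(-5) = -75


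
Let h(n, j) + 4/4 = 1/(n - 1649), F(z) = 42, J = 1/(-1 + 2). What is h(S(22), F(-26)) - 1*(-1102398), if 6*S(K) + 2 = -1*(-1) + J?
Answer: 1817852652/1649 ≈ 1.1024e+6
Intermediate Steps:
J = 1 (J = 1/1 = 1)
S(K) = 0 (S(K) = -⅓ + (-1*(-1) + 1)/6 = -⅓ + (1 + 1)/6 = -⅓ + (⅙)*2 = -⅓ + ⅓ = 0)
h(n, j) = -1 + 1/(-1649 + n) (h(n, j) = -1 + 1/(n - 1649) = -1 + 1/(-1649 + n))
h(S(22), F(-26)) - 1*(-1102398) = (1650 - 1*0)/(-1649 + 0) - 1*(-1102398) = (1650 + 0)/(-1649) + 1102398 = -1/1649*1650 + 1102398 = -1650/1649 + 1102398 = 1817852652/1649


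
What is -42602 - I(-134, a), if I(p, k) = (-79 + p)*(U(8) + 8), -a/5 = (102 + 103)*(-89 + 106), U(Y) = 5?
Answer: -39833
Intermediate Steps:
a = -17425 (a = -5*(102 + 103)*(-89 + 106) = -1025*17 = -5*3485 = -17425)
I(p, k) = -1027 + 13*p (I(p, k) = (-79 + p)*(5 + 8) = (-79 + p)*13 = -1027 + 13*p)
-42602 - I(-134, a) = -42602 - (-1027 + 13*(-134)) = -42602 - (-1027 - 1742) = -42602 - 1*(-2769) = -42602 + 2769 = -39833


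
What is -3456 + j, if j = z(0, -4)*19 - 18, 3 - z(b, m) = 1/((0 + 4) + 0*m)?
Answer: -13687/4 ≈ -3421.8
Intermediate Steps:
z(b, m) = 11/4 (z(b, m) = 3 - 1/((0 + 4) + 0*m) = 3 - 1/(4 + 0) = 3 - 1/4 = 11/4)
j = 137/4 (j = (11/4)*19 - 18 = 209/4 - 18 = 137/4 ≈ 34.250)
-3456 + j = -3456 + 137/4 = -13687/4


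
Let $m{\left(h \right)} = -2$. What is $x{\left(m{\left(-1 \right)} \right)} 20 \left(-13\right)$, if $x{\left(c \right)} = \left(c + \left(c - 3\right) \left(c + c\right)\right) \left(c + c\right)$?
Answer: $18720$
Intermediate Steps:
$x{\left(c \right)} = 2 c \left(c + 2 c \left(-3 + c\right)\right)$ ($x{\left(c \right)} = \left(c + \left(-3 + c\right) 2 c\right) 2 c = \left(c + 2 c \left(-3 + c\right)\right) 2 c = 2 c \left(c + 2 c \left(-3 + c\right)\right)$)
$x{\left(m{\left(-1 \right)} \right)} 20 \left(-13\right) = \left(-2\right)^{2} \left(-10 + 4 \left(-2\right)\right) 20 \left(-13\right) = 4 \left(-10 - 8\right) 20 \left(-13\right) = 4 \left(-18\right) 20 \left(-13\right) = \left(-72\right) 20 \left(-13\right) = \left(-1440\right) \left(-13\right) = 18720$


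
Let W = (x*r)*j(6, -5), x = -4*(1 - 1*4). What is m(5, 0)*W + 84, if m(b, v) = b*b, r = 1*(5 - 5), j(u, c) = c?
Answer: 84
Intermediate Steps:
x = 12 (x = -4*(1 - 4) = -4*(-3) = 12)
r = 0 (r = 1*0 = 0)
m(b, v) = b**2
W = 0 (W = (12*0)*(-5) = 0*(-5) = 0)
m(5, 0)*W + 84 = 5**2*0 + 84 = 25*0 + 84 = 0 + 84 = 84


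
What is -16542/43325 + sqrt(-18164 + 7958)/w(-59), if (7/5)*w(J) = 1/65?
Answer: -16542/43325 + 2457*I*sqrt(14) ≈ -0.38181 + 9193.3*I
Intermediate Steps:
w(J) = 1/91 (w(J) = (5/7)/65 = (5/7)*(1/65) = 1/91)
-16542/43325 + sqrt(-18164 + 7958)/w(-59) = -16542/43325 + sqrt(-18164 + 7958)/(1/91) = -16542*1/43325 + sqrt(-10206)*91 = -16542/43325 + (27*I*sqrt(14))*91 = -16542/43325 + 2457*I*sqrt(14)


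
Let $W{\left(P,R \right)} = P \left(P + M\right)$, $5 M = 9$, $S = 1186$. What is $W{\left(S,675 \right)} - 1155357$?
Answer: $\frac{1266869}{5} \approx 2.5337 \cdot 10^{5}$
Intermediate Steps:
$M = \frac{9}{5}$ ($M = \frac{1}{5} \cdot 9 = \frac{9}{5} \approx 1.8$)
$W{\left(P,R \right)} = P \left(\frac{9}{5} + P\right)$ ($W{\left(P,R \right)} = P \left(P + \frac{9}{5}\right) = P \left(\frac{9}{5} + P\right)$)
$W{\left(S,675 \right)} - 1155357 = \frac{1}{5} \cdot 1186 \left(9 + 5 \cdot 1186\right) - 1155357 = \frac{1}{5} \cdot 1186 \left(9 + 5930\right) - 1155357 = \frac{1}{5} \cdot 1186 \cdot 5939 - 1155357 = \frac{7043654}{5} - 1155357 = \frac{1266869}{5}$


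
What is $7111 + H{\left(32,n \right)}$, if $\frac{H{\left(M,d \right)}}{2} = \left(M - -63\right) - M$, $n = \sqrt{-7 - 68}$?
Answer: $7237$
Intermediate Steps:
$n = 5 i \sqrt{3}$ ($n = \sqrt{-75} = 5 i \sqrt{3} \approx 8.6602 i$)
$H{\left(M,d \right)} = 126$ ($H{\left(M,d \right)} = 2 \left(\left(M - -63\right) - M\right) = 2 \left(\left(M + 63\right) - M\right) = 2 \left(\left(63 + M\right) - M\right) = 2 \cdot 63 = 126$)
$7111 + H{\left(32,n \right)} = 7111 + 126 = 7237$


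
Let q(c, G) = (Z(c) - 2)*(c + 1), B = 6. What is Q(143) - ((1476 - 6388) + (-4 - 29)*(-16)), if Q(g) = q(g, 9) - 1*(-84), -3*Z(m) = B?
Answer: 3892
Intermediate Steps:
Z(m) = -2 (Z(m) = -⅓*6 = -2)
q(c, G) = -4 - 4*c (q(c, G) = (-2 - 2)*(c + 1) = -4*(1 + c) = -4 - 4*c)
Q(g) = 80 - 4*g (Q(g) = (-4 - 4*g) - 1*(-84) = (-4 - 4*g) + 84 = 80 - 4*g)
Q(143) - ((1476 - 6388) + (-4 - 29)*(-16)) = (80 - 4*143) - ((1476 - 6388) + (-4 - 29)*(-16)) = (80 - 572) - (-4912 - 33*(-16)) = -492 - (-4912 + 528) = -492 - 1*(-4384) = -492 + 4384 = 3892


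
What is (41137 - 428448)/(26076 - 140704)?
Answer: 387311/114628 ≈ 3.3789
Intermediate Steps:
(41137 - 428448)/(26076 - 140704) = -387311/(-114628) = -387311*(-1/114628) = 387311/114628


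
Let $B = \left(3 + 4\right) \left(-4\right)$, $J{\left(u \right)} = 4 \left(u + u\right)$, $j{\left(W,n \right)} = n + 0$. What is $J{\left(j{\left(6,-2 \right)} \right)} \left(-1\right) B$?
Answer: $-448$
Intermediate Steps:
$j{\left(W,n \right)} = n$
$J{\left(u \right)} = 8 u$ ($J{\left(u \right)} = 4 \cdot 2 u = 8 u$)
$B = -28$ ($B = 7 \left(-4\right) = -28$)
$J{\left(j{\left(6,-2 \right)} \right)} \left(-1\right) B = 8 \left(-2\right) \left(-1\right) \left(-28\right) = \left(-16\right) \left(-1\right) \left(-28\right) = 16 \left(-28\right) = -448$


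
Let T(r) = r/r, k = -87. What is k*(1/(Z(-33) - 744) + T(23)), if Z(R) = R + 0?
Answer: -22504/259 ≈ -86.888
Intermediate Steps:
T(r) = 1
Z(R) = R
k*(1/(Z(-33) - 744) + T(23)) = -87*(1/(-33 - 744) + 1) = -87*(1/(-777) + 1) = -87*(-1/777 + 1) = -87*776/777 = -22504/259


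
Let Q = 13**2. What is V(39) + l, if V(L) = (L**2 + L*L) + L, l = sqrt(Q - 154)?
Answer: 3081 + sqrt(15) ≈ 3084.9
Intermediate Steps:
Q = 169
l = sqrt(15) (l = sqrt(169 - 154) = sqrt(15) ≈ 3.8730)
V(L) = L + 2*L**2 (V(L) = (L**2 + L**2) + L = 2*L**2 + L = L + 2*L**2)
V(39) + l = 39*(1 + 2*39) + sqrt(15) = 39*(1 + 78) + sqrt(15) = 39*79 + sqrt(15) = 3081 + sqrt(15)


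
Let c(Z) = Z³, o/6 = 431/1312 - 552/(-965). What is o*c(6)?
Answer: 92351259/79130 ≈ 1167.1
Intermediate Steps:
o = 3420417/633040 (o = 6*(431/1312 - 552/(-965)) = 6*(431*(1/1312) - 552*(-1/965)) = 6*(431/1312 + 552/965) = 6*(1140139/1266080) = 3420417/633040 ≈ 5.4032)
o*c(6) = (3420417/633040)*6³ = (3420417/633040)*216 = 92351259/79130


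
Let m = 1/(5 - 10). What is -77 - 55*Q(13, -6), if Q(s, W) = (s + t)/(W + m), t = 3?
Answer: 2013/31 ≈ 64.935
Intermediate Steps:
m = -⅕ (m = 1/(-5) = -⅕ ≈ -0.20000)
Q(s, W) = (3 + s)/(-⅕ + W) (Q(s, W) = (s + 3)/(W - ⅕) = (3 + s)/(-⅕ + W))
-77 - 55*Q(13, -6) = -77 - 275*(3 + 13)/(-1 + 5*(-6)) = -77 - 275*16/(-1 - 30) = -77 - 275*16/(-31) = -77 - 275*(-1)*16/31 = -77 - 55*(-80/31) = -77 + 4400/31 = 2013/31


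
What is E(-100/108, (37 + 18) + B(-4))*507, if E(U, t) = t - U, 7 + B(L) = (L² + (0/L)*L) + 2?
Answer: 305383/9 ≈ 33931.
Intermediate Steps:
B(L) = -5 + L² (B(L) = -7 + ((L² + (0/L)*L) + 2) = -7 + ((L² + 0*L) + 2) = -7 + ((L² + 0) + 2) = -7 + (L² + 2) = -7 + (2 + L²) = -5 + L²)
E(-100/108, (37 + 18) + B(-4))*507 = (((37 + 18) + (-5 + (-4)²)) - (-100)/108)*507 = ((55 + (-5 + 16)) - (-100)/108)*507 = ((55 + 11) - 1*(-25/27))*507 = (66 + 25/27)*507 = (1807/27)*507 = 305383/9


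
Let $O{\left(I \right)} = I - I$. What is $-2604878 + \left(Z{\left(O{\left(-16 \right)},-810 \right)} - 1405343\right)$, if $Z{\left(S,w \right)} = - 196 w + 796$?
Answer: $-3850665$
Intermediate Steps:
$O{\left(I \right)} = 0$
$Z{\left(S,w \right)} = 796 - 196 w$
$-2604878 + \left(Z{\left(O{\left(-16 \right)},-810 \right)} - 1405343\right) = -2604878 + \left(\left(796 - -158760\right) - 1405343\right) = -2604878 + \left(\left(796 + 158760\right) - 1405343\right) = -2604878 + \left(159556 - 1405343\right) = -2604878 - 1245787 = -3850665$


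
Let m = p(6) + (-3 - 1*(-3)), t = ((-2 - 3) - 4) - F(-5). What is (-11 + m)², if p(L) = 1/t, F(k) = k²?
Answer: 140625/1156 ≈ 121.65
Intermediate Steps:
t = -34 (t = ((-2 - 3) - 4) - 1*(-5)² = (-5 - 4) - 1*25 = -9 - 25 = -34)
p(L) = -1/34 (p(L) = 1/(-34) = -1/34)
m = -1/34 (m = -1/34 + (-3 - 1*(-3)) = -1/34 + (-3 + 3) = -1/34 + 0 = -1/34 ≈ -0.029412)
(-11 + m)² = (-11 - 1/34)² = (-375/34)² = 140625/1156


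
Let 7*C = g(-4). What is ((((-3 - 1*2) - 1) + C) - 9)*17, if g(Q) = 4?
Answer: -1717/7 ≈ -245.29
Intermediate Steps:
C = 4/7 (C = (1/7)*4 = 4/7 ≈ 0.57143)
((((-3 - 1*2) - 1) + C) - 9)*17 = ((((-3 - 1*2) - 1) + 4/7) - 9)*17 = ((((-3 - 2) - 1) + 4/7) - 9)*17 = (((-5 - 1) + 4/7) - 9)*17 = ((-6 + 4/7) - 9)*17 = (-38/7 - 9)*17 = -101/7*17 = -1717/7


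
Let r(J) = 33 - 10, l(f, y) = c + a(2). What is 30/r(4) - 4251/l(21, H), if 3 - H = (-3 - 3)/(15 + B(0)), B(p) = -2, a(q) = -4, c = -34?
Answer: 98913/874 ≈ 113.17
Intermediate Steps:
H = 45/13 (H = 3 - (-3 - 3)/(15 - 2) = 3 - (-6)/13 = 3 - 1*(-6/13) = 3 + 6/13 = 45/13 ≈ 3.4615)
l(f, y) = -38 (l(f, y) = -34 - 4 = -38)
r(J) = 23
30/r(4) - 4251/l(21, H) = 30/23 - 4251/(-38) = 30*(1/23) - 4251*(-1/38) = 30/23 + 4251/38 = 98913/874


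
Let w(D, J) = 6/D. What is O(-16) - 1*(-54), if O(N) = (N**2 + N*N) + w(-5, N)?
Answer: 2824/5 ≈ 564.80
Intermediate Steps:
O(N) = -6/5 + 2*N**2 (O(N) = (N**2 + N*N) + 6/(-5) = (N**2 + N**2) + 6*(-1/5) = 2*N**2 - 6/5 = -6/5 + 2*N**2)
O(-16) - 1*(-54) = (-6/5 + 2*(-16)**2) - 1*(-54) = (-6/5 + 2*256) + 54 = (-6/5 + 512) + 54 = 2554/5 + 54 = 2824/5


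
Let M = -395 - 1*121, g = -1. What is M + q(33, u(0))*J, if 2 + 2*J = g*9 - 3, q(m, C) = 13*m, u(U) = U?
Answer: -3519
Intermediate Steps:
M = -516 (M = -395 - 121 = -516)
J = -7 (J = -1 + (-1*9 - 3)/2 = -1 + (-9 - 3)/2 = -1 + (1/2)*(-12) = -1 - 6 = -7)
M + q(33, u(0))*J = -516 + (13*33)*(-7) = -516 + 429*(-7) = -516 - 3003 = -3519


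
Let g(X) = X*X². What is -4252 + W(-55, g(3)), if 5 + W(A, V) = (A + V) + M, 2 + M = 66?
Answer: -4221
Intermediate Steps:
M = 64 (M = -2 + 66 = 64)
g(X) = X³
W(A, V) = 59 + A + V (W(A, V) = -5 + ((A + V) + 64) = -5 + (64 + A + V) = 59 + A + V)
-4252 + W(-55, g(3)) = -4252 + (59 - 55 + 3³) = -4252 + (59 - 55 + 27) = -4252 + 31 = -4221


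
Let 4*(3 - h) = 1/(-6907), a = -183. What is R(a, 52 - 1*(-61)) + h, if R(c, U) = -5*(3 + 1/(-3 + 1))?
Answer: -262465/27628 ≈ -9.5000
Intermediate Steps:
R(c, U) = -25/2 (R(c, U) = -5*(3 + 1/(-2)) = -5*(3 - ½) = -5*5/2 = -25/2)
h = 82885/27628 (h = 3 - ¼/(-6907) = 3 - ¼*(-1/6907) = 3 + 1/27628 = 82885/27628 ≈ 3.0000)
R(a, 52 - 1*(-61)) + h = -25/2 + 82885/27628 = -262465/27628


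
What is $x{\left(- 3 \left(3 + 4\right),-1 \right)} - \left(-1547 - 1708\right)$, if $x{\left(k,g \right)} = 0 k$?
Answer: $3255$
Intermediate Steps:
$x{\left(k,g \right)} = 0$
$x{\left(- 3 \left(3 + 4\right),-1 \right)} - \left(-1547 - 1708\right) = 0 - \left(-1547 - 1708\right) = 0 - -3255 = 0 + 3255 = 3255$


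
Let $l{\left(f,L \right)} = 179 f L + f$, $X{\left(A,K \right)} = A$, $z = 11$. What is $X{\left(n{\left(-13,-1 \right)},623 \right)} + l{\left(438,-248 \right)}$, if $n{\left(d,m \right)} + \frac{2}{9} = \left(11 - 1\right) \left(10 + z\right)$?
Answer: $- \frac{174987434}{9} \approx -1.9443 \cdot 10^{7}$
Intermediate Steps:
$n{\left(d,m \right)} = \frac{1888}{9}$ ($n{\left(d,m \right)} = - \frac{2}{9} + \left(11 - 1\right) \left(10 + 11\right) = - \frac{2}{9} + 10 \cdot 21 = - \frac{2}{9} + 210 = \frac{1888}{9}$)
$l{\left(f,L \right)} = f + 179 L f$ ($l{\left(f,L \right)} = 179 L f + f = f + 179 L f$)
$X{\left(n{\left(-13,-1 \right)},623 \right)} + l{\left(438,-248 \right)} = \frac{1888}{9} + 438 \left(1 + 179 \left(-248\right)\right) = \frac{1888}{9} + 438 \left(1 - 44392\right) = \frac{1888}{9} + 438 \left(-44391\right) = \frac{1888}{9} - 19443258 = - \frac{174987434}{9}$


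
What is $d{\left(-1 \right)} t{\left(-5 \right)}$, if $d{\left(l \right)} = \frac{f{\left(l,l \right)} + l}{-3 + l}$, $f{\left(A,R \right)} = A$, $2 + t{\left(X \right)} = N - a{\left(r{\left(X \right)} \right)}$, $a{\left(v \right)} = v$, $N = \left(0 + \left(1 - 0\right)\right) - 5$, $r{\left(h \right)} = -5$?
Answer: $- \frac{1}{2} \approx -0.5$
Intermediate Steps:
$N = -4$ ($N = \left(0 + \left(1 + 0\right)\right) - 5 = \left(0 + 1\right) - 5 = 1 - 5 = -4$)
$t{\left(X \right)} = -1$ ($t{\left(X \right)} = -2 - -1 = -2 + \left(-4 + 5\right) = -2 + 1 = -1$)
$d{\left(l \right)} = \frac{2 l}{-3 + l}$ ($d{\left(l \right)} = \frac{l + l}{-3 + l} = \frac{2 l}{-3 + l}$)
$d{\left(-1 \right)} t{\left(-5 \right)} = 2 \left(-1\right) \frac{1}{-3 - 1} \left(-1\right) = 2 \left(-1\right) \frac{1}{-4} \left(-1\right) = 2 \left(-1\right) \left(- \frac{1}{4}\right) \left(-1\right) = \frac{1}{2} \left(-1\right) = - \frac{1}{2}$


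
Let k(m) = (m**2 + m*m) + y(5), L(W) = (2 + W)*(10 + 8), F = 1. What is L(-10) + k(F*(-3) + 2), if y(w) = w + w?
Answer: -132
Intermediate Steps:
y(w) = 2*w
L(W) = 36 + 18*W (L(W) = (2 + W)*18 = 36 + 18*W)
k(m) = 10 + 2*m**2 (k(m) = (m**2 + m*m) + 2*5 = (m**2 + m**2) + 10 = 2*m**2 + 10 = 10 + 2*m**2)
L(-10) + k(F*(-3) + 2) = (36 + 18*(-10)) + (10 + 2*(1*(-3) + 2)**2) = (36 - 180) + (10 + 2*(-3 + 2)**2) = -144 + (10 + 2*(-1)**2) = -144 + (10 + 2*1) = -144 + (10 + 2) = -144 + 12 = -132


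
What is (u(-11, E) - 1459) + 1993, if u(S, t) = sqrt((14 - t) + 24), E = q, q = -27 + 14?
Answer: 534 + sqrt(51) ≈ 541.14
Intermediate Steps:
q = -13
E = -13
u(S, t) = sqrt(38 - t)
(u(-11, E) - 1459) + 1993 = (sqrt(38 - 1*(-13)) - 1459) + 1993 = (sqrt(38 + 13) - 1459) + 1993 = (sqrt(51) - 1459) + 1993 = (-1459 + sqrt(51)) + 1993 = 534 + sqrt(51)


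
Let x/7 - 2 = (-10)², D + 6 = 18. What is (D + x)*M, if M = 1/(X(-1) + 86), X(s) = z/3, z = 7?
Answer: 2178/265 ≈ 8.2189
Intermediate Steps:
D = 12 (D = -6 + 18 = 12)
X(s) = 7/3
x = 714 (x = 14 + 7*(-10)² = 14 + 7*100 = 14 + 700 = 714)
M = 3/265 (M = 1/(7/3 + 86) = 1/(265/3) = 3/265 ≈ 0.011321)
(D + x)*M = (12 + 714)*(3/265) = 726*(3/265) = 2178/265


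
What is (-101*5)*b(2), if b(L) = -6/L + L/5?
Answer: 1313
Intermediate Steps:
b(L) = -6/L + L/5 (b(L) = -6/L + L*(⅕) = -6/L + L/5)
(-101*5)*b(2) = (-101*5)*(-6/2 + (⅕)*2) = -505*(-6*½ + ⅖) = -505*(-3 + ⅖) = -505*(-13/5) = 1313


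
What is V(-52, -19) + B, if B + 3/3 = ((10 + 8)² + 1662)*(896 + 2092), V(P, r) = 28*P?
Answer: 5932711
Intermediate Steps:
B = 5934167 (B = -1 + ((10 + 8)² + 1662)*(896 + 2092) = -1 + (18² + 1662)*2988 = -1 + (324 + 1662)*2988 = -1 + 1986*2988 = -1 + 5934168 = 5934167)
V(-52, -19) + B = 28*(-52) + 5934167 = -1456 + 5934167 = 5932711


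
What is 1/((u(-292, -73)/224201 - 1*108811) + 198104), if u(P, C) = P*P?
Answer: 224201/20019665157 ≈ 1.1199e-5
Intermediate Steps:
u(P, C) = P²
1/((u(-292, -73)/224201 - 1*108811) + 198104) = 1/(((-292)²/224201 - 1*108811) + 198104) = 1/((85264*(1/224201) - 108811) + 198104) = 1/((85264/224201 - 108811) + 198104) = 1/(-24395449747/224201 + 198104) = 1/(20019665157/224201) = 224201/20019665157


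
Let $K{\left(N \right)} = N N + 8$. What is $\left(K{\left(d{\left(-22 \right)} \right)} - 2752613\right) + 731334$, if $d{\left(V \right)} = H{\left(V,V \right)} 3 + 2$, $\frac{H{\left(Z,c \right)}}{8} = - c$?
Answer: $-1740371$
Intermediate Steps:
$H{\left(Z,c \right)} = - 8 c$ ($H{\left(Z,c \right)} = 8 \left(- c\right) = - 8 c$)
$d{\left(V \right)} = 2 - 24 V$ ($d{\left(V \right)} = - 8 V 3 + 2 = - 24 V + 2 = 2 - 24 V$)
$K{\left(N \right)} = 8 + N^{2}$ ($K{\left(N \right)} = N^{2} + 8 = 8 + N^{2}$)
$\left(K{\left(d{\left(-22 \right)} \right)} - 2752613\right) + 731334 = \left(\left(8 + \left(2 - -528\right)^{2}\right) - 2752613\right) + 731334 = \left(\left(8 + \left(2 + 528\right)^{2}\right) - 2752613\right) + 731334 = \left(\left(8 + 530^{2}\right) - 2752613\right) + 731334 = \left(\left(8 + 280900\right) - 2752613\right) + 731334 = \left(280908 - 2752613\right) + 731334 = -2471705 + 731334 = -1740371$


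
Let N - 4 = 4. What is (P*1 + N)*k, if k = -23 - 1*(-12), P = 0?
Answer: -88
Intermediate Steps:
N = 8 (N = 4 + 4 = 8)
k = -11 (k = -23 + 12 = -11)
(P*1 + N)*k = (0*1 + 8)*(-11) = (0 + 8)*(-11) = 8*(-11) = -88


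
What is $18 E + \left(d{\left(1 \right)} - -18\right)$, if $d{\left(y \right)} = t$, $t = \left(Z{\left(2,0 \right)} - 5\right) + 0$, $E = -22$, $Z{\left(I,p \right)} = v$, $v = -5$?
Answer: $-388$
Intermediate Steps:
$Z{\left(I,p \right)} = -5$
$t = -10$ ($t = \left(-5 - 5\right) + 0 = -10 + 0 = -10$)
$d{\left(y \right)} = -10$
$18 E + \left(d{\left(1 \right)} - -18\right) = 18 \left(-22\right) - -8 = -396 + \left(-10 + 18\right) = -396 + 8 = -388$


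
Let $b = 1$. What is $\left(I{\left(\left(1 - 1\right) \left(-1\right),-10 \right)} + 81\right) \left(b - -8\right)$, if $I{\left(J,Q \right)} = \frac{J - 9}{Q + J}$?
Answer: $\frac{7371}{10} \approx 737.1$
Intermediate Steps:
$I{\left(J,Q \right)} = \frac{-9 + J}{J + Q}$
$\left(I{\left(\left(1 - 1\right) \left(-1\right),-10 \right)} + 81\right) \left(b - -8\right) = \left(\frac{-9 + \left(1 - 1\right) \left(-1\right)}{\left(1 - 1\right) \left(-1\right) - 10} + 81\right) \left(1 - -8\right) = \left(\frac{-9 + 0 \left(-1\right)}{0 \left(-1\right) - 10} + 81\right) \left(1 + 8\right) = \left(\frac{-9 + 0}{0 - 10} + 81\right) 9 = \left(\frac{1}{-10} \left(-9\right) + 81\right) 9 = \left(\left(- \frac{1}{10}\right) \left(-9\right) + 81\right) 9 = \left(\frac{9}{10} + 81\right) 9 = \frac{819}{10} \cdot 9 = \frac{7371}{10}$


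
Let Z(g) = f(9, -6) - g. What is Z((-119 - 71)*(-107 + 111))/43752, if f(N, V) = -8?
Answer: 94/5469 ≈ 0.017188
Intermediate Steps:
Z(g) = -8 - g
Z((-119 - 71)*(-107 + 111))/43752 = (-8 - (-119 - 71)*(-107 + 111))/43752 = (-8 - (-190)*4)*(1/43752) = (-8 - 1*(-760))*(1/43752) = (-8 + 760)*(1/43752) = 752*(1/43752) = 94/5469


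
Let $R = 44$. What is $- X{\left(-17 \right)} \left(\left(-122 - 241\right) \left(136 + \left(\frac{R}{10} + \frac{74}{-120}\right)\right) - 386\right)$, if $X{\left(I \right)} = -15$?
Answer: $- \frac{3067641}{4} \approx -7.6691 \cdot 10^{5}$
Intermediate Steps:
$- X{\left(-17 \right)} \left(\left(-122 - 241\right) \left(136 + \left(\frac{R}{10} + \frac{74}{-120}\right)\right) - 386\right) = \left(-1\right) \left(-15\right) \left(\left(-122 - 241\right) \left(136 + \left(\frac{44}{10} + \frac{74}{-120}\right)\right) - 386\right) = 15 \left(- 363 \left(136 + \left(44 \cdot \frac{1}{10} + 74 \left(- \frac{1}{120}\right)\right)\right) - 386\right) = 15 \left(- 363 \left(136 + \left(\frac{22}{5} - \frac{37}{60}\right)\right) - 386\right) = 15 \left(- 363 \left(136 + \frac{227}{60}\right) - 386\right) = 15 \left(\left(-363\right) \frac{8387}{60} - 386\right) = 15 \left(- \frac{1014827}{20} - 386\right) = 15 \left(- \frac{1022547}{20}\right) = - \frac{3067641}{4}$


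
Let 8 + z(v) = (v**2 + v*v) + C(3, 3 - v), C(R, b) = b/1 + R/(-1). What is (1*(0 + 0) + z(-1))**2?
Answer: 25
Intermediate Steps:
C(R, b) = b - R (C(R, b) = b*1 + R*(-1) = b - R)
z(v) = -8 - v + 2*v**2 (z(v) = -8 + ((v**2 + v*v) + ((3 - v) - 1*3)) = -8 + ((v**2 + v**2) + ((3 - v) - 3)) = -8 + (2*v**2 - v) = -8 + (-v + 2*v**2) = -8 - v + 2*v**2)
(1*(0 + 0) + z(-1))**2 = (1*(0 + 0) + (-8 - 1*(-1) + 2*(-1)**2))**2 = (1*0 + (-8 + 1 + 2*1))**2 = (0 + (-8 + 1 + 2))**2 = (0 - 5)**2 = (-5)**2 = 25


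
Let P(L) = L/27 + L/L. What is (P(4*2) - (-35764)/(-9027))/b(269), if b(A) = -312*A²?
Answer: 72187/611397771192 ≈ 1.1807e-7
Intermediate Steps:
P(L) = 1 + L/27 (P(L) = L*(1/27) + 1 = L/27 + 1 = 1 + L/27)
(P(4*2) - (-35764)/(-9027))/b(269) = ((1 + (4*2)/27) - (-35764)/(-9027))/((-312*269²)) = ((1 + (1/27)*8) - (-35764)*(-1)/9027)/((-312*72361)) = ((1 + 8/27) - 1*35764/9027)/(-22576632) = (35/27 - 35764/9027)*(-1/22576632) = -72187/27081*(-1/22576632) = 72187/611397771192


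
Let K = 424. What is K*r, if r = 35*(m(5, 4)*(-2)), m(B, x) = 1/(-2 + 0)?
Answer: 14840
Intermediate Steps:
m(B, x) = -1/2 (m(B, x) = 1/(-2) = -1/2)
r = 35 (r = 35*(-1/2*(-2)) = 35*1 = 35)
K*r = 424*35 = 14840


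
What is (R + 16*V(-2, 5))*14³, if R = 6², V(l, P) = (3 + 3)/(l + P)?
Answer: 186592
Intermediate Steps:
V(l, P) = 6/(P + l)
R = 36
(R + 16*V(-2, 5))*14³ = (36 + 16*(6/(5 - 2)))*14³ = (36 + 16*(6/3))*2744 = (36 + 16*(6*(⅓)))*2744 = (36 + 16*2)*2744 = (36 + 32)*2744 = 68*2744 = 186592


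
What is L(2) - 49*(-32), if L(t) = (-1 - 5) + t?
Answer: 1564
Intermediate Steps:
L(t) = -6 + t
L(2) - 49*(-32) = (-6 + 2) - 49*(-32) = -4 + 1568 = 1564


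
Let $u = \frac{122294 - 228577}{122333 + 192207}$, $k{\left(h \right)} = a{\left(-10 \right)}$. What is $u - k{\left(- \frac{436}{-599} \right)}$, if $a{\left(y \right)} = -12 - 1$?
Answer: $\frac{3982737}{314540} \approx 12.662$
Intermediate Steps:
$a{\left(y \right)} = -13$
$k{\left(h \right)} = -13$
$u = - \frac{106283}{314540} \approx -0.3379$
$u - k{\left(- \frac{436}{-599} \right)} = - \frac{106283}{314540} - -13 = - \frac{106283}{314540} + 13 = \frac{3982737}{314540}$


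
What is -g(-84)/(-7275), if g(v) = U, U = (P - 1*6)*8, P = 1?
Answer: -8/1455 ≈ -0.0054983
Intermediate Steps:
U = -40 (U = (1 - 1*6)*8 = (1 - 6)*8 = -5*8 = -40)
g(v) = -40
-g(-84)/(-7275) = -(-40)/(-7275) = -(-40)*(-1)/7275 = -1*8/1455 = -8/1455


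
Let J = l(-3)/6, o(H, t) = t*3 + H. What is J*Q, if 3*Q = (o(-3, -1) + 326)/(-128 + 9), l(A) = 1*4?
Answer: -640/1071 ≈ -0.59757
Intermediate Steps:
l(A) = 4
o(H, t) = H + 3*t (o(H, t) = 3*t + H = H + 3*t)
Q = -320/357 (Q = (((-3 + 3*(-1)) + 326)/(-128 + 9))/3 = (((-3 - 3) + 326)/(-119))/3 = ((-6 + 326)*(-1/119))/3 = (320*(-1/119))/3 = (1/3)*(-320/119) = -320/357 ≈ -0.89636)
J = 2/3 (J = 4/6 = 4*(1/6) = 2/3 ≈ 0.66667)
J*Q = (2/3)*(-320/357) = -640/1071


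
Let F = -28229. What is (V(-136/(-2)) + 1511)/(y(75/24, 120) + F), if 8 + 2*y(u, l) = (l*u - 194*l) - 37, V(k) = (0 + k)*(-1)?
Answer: -1443/39704 ≈ -0.036344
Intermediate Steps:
V(k) = -k (V(k) = k*(-1) = -k)
y(u, l) = -45/2 - 97*l + l*u/2 (y(u, l) = -4 + ((l*u - 194*l) - 37)/2 = -4 + ((-194*l + l*u) - 37)/2 = -4 + (-37 - 194*l + l*u)/2 = -4 + (-37/2 - 97*l + l*u/2) = -45/2 - 97*l + l*u/2)
(V(-136/(-2)) + 1511)/(y(75/24, 120) + F) = (-(-136)/(-2) + 1511)/((-45/2 - 97*120 + (1/2)*120*(75/24)) - 28229) = (-(-136)*(-1)/2 + 1511)/((-45/2 - 11640 + (1/2)*120*(75*(1/24))) - 28229) = (-1*68 + 1511)/((-45/2 - 11640 + (1/2)*120*(25/8)) - 28229) = (-68 + 1511)/((-45/2 - 11640 + 375/2) - 28229) = 1443/(-11475 - 28229) = 1443/(-39704) = 1443*(-1/39704) = -1443/39704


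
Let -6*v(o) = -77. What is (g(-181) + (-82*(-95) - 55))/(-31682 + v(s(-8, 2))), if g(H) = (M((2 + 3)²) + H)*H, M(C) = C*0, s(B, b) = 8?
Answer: -242976/190015 ≈ -1.2787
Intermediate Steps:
M(C) = 0
v(o) = 77/6 (v(o) = -⅙*(-77) = 77/6)
g(H) = H² (g(H) = (0 + H)*H = H*H = H²)
(g(-181) + (-82*(-95) - 55))/(-31682 + v(s(-8, 2))) = ((-181)² + (-82*(-95) - 55))/(-31682 + 77/6) = (32761 + (7790 - 55))/(-190015/6) = (32761 + 7735)*(-6/190015) = 40496*(-6/190015) = -242976/190015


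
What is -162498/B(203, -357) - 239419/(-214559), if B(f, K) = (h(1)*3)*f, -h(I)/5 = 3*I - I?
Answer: 864844526/31111055 ≈ 27.799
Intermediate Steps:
h(I) = -10*I (h(I) = -5*(3*I - I) = -10*I)
B(f, K) = -30*f (B(f, K) = (-10*1*3)*f = (-10*3)*f = -30*f)
-162498/B(203, -357) - 239419/(-214559) = -162498/((-30*203)) - 239419/(-214559) = -162498/(-6090) - 239419*(-1/214559) = -162498*(-1/6090) + 239419/214559 = 3869/145 + 239419/214559 = 864844526/31111055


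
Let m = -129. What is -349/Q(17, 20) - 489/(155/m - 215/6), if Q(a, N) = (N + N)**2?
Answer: 13234967/1019200 ≈ 12.986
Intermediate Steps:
Q(a, N) = 4*N**2 (Q(a, N) = (2*N)**2 = 4*N**2)
-349/Q(17, 20) - 489/(155/m - 215/6) = -349/(4*20**2) - 489/(155/(-129) - 215/6) = -349/(4*400) - 489/(155*(-1/129) - 215*1/6) = -349/1600 - 489/(-155/129 - 215/6) = -349*1/1600 - 489/(-3185/86) = -349/1600 - 489*(-86/3185) = -349/1600 + 42054/3185 = 13234967/1019200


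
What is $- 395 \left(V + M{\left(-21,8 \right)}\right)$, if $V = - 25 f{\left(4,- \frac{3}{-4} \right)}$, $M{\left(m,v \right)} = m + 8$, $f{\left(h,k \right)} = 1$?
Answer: $15010$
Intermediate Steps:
$M{\left(m,v \right)} = 8 + m$
$V = -25$ ($V = \left(-25\right) 1 = -25$)
$- 395 \left(V + M{\left(-21,8 \right)}\right) = - 395 \left(-25 + \left(8 - 21\right)\right) = - 395 \left(-25 - 13\right) = \left(-395\right) \left(-38\right) = 15010$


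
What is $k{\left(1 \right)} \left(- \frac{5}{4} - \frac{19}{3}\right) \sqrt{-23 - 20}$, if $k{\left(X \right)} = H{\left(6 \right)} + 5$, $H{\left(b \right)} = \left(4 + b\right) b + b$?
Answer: $- \frac{6461 i \sqrt{43}}{12} \approx - 3530.6 i$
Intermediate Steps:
$H{\left(b \right)} = b + b \left(4 + b\right)$ ($H{\left(b \right)} = b \left(4 + b\right) + b = b + b \left(4 + b\right)$)
$k{\left(X \right)} = 71$ ($k{\left(X \right)} = 6 \left(5 + 6\right) + 5 = 6 \cdot 11 + 5 = 66 + 5 = 71$)
$k{\left(1 \right)} \left(- \frac{5}{4} - \frac{19}{3}\right) \sqrt{-23 - 20} = 71 \left(- \frac{5}{4} - \frac{19}{3}\right) \sqrt{-23 - 20} = 71 \left(\left(-5\right) \frac{1}{4} - \frac{19}{3}\right) \sqrt{-43} = 71 \left(- \frac{5}{4} - \frac{19}{3}\right) i \sqrt{43} = 71 \left(- \frac{91}{12}\right) i \sqrt{43} = - \frac{6461 i \sqrt{43}}{12}$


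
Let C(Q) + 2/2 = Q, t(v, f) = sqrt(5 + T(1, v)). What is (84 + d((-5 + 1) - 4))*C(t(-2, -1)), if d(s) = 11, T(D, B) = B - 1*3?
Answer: -95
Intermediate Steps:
T(D, B) = -3 + B (T(D, B) = B - 3 = -3 + B)
t(v, f) = sqrt(2 + v) (t(v, f) = sqrt(5 + (-3 + v)) = sqrt(2 + v))
C(Q) = -1 + Q
(84 + d((-5 + 1) - 4))*C(t(-2, -1)) = (84 + 11)*(-1 + sqrt(2 - 2)) = 95*(-1 + sqrt(0)) = 95*(-1 + 0) = 95*(-1) = -95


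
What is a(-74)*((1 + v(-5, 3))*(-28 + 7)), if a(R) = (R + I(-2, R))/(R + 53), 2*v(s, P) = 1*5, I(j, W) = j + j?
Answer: -273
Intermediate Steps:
I(j, W) = 2*j
v(s, P) = 5/2 (v(s, P) = (1*5)/2 = (½)*5 = 5/2)
a(R) = (-4 + R)/(53 + R) (a(R) = (R + 2*(-2))/(R + 53) = (R - 4)/(53 + R) = (-4 + R)/(53 + R))
a(-74)*((1 + v(-5, 3))*(-28 + 7)) = ((-4 - 74)/(53 - 74))*((1 + 5/2)*(-28 + 7)) = (-78/(-21))*((7/2)*(-21)) = -1/21*(-78)*(-147/2) = (26/7)*(-147/2) = -273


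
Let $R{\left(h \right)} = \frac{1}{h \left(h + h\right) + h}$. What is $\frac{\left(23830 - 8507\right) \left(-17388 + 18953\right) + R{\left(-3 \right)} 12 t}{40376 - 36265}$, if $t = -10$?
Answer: $\frac{23980487}{4111} \approx 5833.3$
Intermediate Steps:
$R{\left(h \right)} = \frac{1}{h + 2 h^{2}}$ ($R{\left(h \right)} = \frac{1}{h 2 h + h} = \frac{1}{2 h^{2} + h} = \frac{1}{h + 2 h^{2}}$)
$\frac{\left(23830 - 8507\right) \left(-17388 + 18953\right) + R{\left(-3 \right)} 12 t}{40376 - 36265} = \frac{\left(23830 - 8507\right) \left(-17388 + 18953\right) + \frac{1}{\left(-3\right) \left(1 + 2 \left(-3\right)\right)} 12 \left(-10\right)}{40376 - 36265} = \frac{15323 \cdot 1565 + - \frac{1}{3 \left(1 - 6\right)} 12 \left(-10\right)}{4111} = \left(23980495 + - \frac{1}{3 \left(-5\right)} 12 \left(-10\right)\right) \frac{1}{4111} = \left(23980495 + \left(- \frac{1}{3}\right) \left(- \frac{1}{5}\right) 12 \left(-10\right)\right) \frac{1}{4111} = \left(23980495 + \frac{1}{15} \cdot 12 \left(-10\right)\right) \frac{1}{4111} = \left(23980495 + \frac{4}{5} \left(-10\right)\right) \frac{1}{4111} = \left(23980495 - 8\right) \frac{1}{4111} = 23980487 \cdot \frac{1}{4111} = \frac{23980487}{4111}$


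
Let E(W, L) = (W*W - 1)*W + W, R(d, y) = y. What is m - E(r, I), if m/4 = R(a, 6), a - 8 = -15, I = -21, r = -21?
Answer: 9285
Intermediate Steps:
a = -7 (a = 8 - 15 = -7)
m = 24 (m = 4*6 = 24)
E(W, L) = W + W*(-1 + W²) (E(W, L) = (W² - 1)*W + W = (-1 + W²)*W + W = W*(-1 + W²) + W = W + W*(-1 + W²))
m - E(r, I) = 24 - 1*(-21)³ = 24 - 1*(-9261) = 24 + 9261 = 9285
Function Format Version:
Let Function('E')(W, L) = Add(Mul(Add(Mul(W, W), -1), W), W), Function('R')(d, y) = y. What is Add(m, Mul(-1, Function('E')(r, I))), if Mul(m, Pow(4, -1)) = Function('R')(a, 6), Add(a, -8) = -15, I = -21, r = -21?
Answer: 9285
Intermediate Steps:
a = -7 (a = Add(8, -15) = -7)
m = 24 (m = Mul(4, 6) = 24)
Function('E')(W, L) = Add(W, Mul(W, Add(-1, Pow(W, 2)))) (Function('E')(W, L) = Add(Mul(Add(Pow(W, 2), -1), W), W) = Add(Mul(Add(-1, Pow(W, 2)), W), W) = Add(Mul(W, Add(-1, Pow(W, 2))), W) = Add(W, Mul(W, Add(-1, Pow(W, 2)))))
Add(m, Mul(-1, Function('E')(r, I))) = Add(24, Mul(-1, Pow(-21, 3))) = Add(24, Mul(-1, -9261)) = Add(24, 9261) = 9285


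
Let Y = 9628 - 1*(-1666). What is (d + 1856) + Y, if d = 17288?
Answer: 30438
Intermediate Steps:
Y = 11294 (Y = 9628 + 1666 = 11294)
(d + 1856) + Y = (17288 + 1856) + 11294 = 19144 + 11294 = 30438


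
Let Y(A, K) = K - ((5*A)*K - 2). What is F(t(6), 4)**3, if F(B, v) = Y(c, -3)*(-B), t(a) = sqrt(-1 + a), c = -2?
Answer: 148955*sqrt(5) ≈ 3.3307e+5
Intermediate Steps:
Y(A, K) = 2 + K - 5*A*K (Y(A, K) = K - (5*A*K - 2) = K - (-2 + 5*A*K) = K + (2 - 5*A*K) = 2 + K - 5*A*K)
F(B, v) = 31*B (F(B, v) = (2 - 3 - 5*(-2)*(-3))*(-B) = (2 - 3 - 30)*(-B) = -(-31)*B = 31*B)
F(t(6), 4)**3 = (31*sqrt(-1 + 6))**3 = (31*sqrt(5))**3 = 148955*sqrt(5)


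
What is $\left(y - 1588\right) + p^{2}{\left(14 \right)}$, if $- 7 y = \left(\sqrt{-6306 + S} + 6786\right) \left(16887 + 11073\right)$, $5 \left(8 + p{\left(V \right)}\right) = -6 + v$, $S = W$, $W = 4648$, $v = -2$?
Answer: $- \frac{4743675772}{175} - \frac{27960 i \sqrt{1658}}{7} \approx -2.7107 \cdot 10^{7} - 1.6264 \cdot 10^{5} i$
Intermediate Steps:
$S = 4648$
$p{\left(V \right)} = - \frac{48}{5}$ ($p{\left(V \right)} = -8 + \frac{-6 - 2}{5} = -8 + \frac{1}{5} \left(-8\right) = -8 - \frac{8}{5} = - \frac{48}{5}$)
$y = - \frac{189736560}{7} - \frac{27960 i \sqrt{1658}}{7}$ ($y = - \frac{\left(\sqrt{-6306 + 4648} + 6786\right) \left(16887 + 11073\right)}{7} = - \frac{\left(\sqrt{-1658} + 6786\right) 27960}{7} = - \frac{\left(i \sqrt{1658} + 6786\right) 27960}{7} = - \frac{\left(6786 + i \sqrt{1658}\right) 27960}{7} = - \frac{189736560 + 27960 i \sqrt{1658}}{7} = - \frac{189736560}{7} - \frac{27960 i \sqrt{1658}}{7} \approx -2.7105 \cdot 10^{7} - 1.6264 \cdot 10^{5} i$)
$\left(y - 1588\right) + p^{2}{\left(14 \right)} = \left(\left(- \frac{189736560}{7} - \frac{27960 i \sqrt{1658}}{7}\right) - 1588\right) + \left(- \frac{48}{5}\right)^{2} = \left(- \frac{189747676}{7} - \frac{27960 i \sqrt{1658}}{7}\right) + \frac{2304}{25} = - \frac{4743675772}{175} - \frac{27960 i \sqrt{1658}}{7}$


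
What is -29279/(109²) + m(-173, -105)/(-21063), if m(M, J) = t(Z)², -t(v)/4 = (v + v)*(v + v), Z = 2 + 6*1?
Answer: -13074835033/250249503 ≈ -52.247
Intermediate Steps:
Z = 8 (Z = 2 + 6 = 8)
t(v) = -16*v² (t(v) = -4*(v + v)*(v + v) = -4*2*v*2*v = -16*v²)
m(M, J) = 1048576 (m(M, J) = (-16*8²)² = (-16*64)² = (-1024)² = 1048576)
-29279/(109²) + m(-173, -105)/(-21063) = -29279/(109²) + 1048576/(-21063) = -29279/11881 + 1048576*(-1/21063) = -29279*1/11881 - 1048576/21063 = -29279/11881 - 1048576/21063 = -13074835033/250249503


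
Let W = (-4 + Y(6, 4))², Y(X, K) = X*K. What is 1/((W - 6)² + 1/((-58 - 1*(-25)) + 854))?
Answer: 821/127448757 ≈ 6.4418e-6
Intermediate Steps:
Y(X, K) = K*X
W = 400 (W = (-4 + 4*6)² = (-4 + 24)² = 20² = 400)
1/((W - 6)² + 1/((-58 - 1*(-25)) + 854)) = 1/((400 - 6)² + 1/((-58 - 1*(-25)) + 854)) = 1/(394² + 1/((-58 + 25) + 854)) = 1/(155236 + 1/(-33 + 854)) = 1/(155236 + 1/821) = 1/(127448757/821) = 821/127448757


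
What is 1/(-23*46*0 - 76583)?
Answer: -1/76583 ≈ -1.3058e-5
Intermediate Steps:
1/(-23*46*0 - 76583) = 1/(-1058*0 - 76583) = 1/(0 - 76583) = 1/(-76583) = -1/76583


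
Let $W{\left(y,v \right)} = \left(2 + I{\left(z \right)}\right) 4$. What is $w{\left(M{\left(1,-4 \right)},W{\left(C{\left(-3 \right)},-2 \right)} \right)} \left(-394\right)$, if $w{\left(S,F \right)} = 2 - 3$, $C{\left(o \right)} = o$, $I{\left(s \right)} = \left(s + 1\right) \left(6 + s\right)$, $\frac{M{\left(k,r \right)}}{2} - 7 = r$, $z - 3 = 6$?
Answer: $394$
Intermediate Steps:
$z = 9$ ($z = 3 + 6 = 9$)
$M{\left(k,r \right)} = 14 + 2 r$
$I{\left(s \right)} = \left(1 + s\right) \left(6 + s\right)$
$W{\left(y,v \right)} = 608$ ($W{\left(y,v \right)} = \left(2 + \left(6 + 9^{2} + 7 \cdot 9\right)\right) 4 = \left(2 + \left(6 + 81 + 63\right)\right) 4 = \left(2 + 150\right) 4 = 152 \cdot 4 = 608$)
$w{\left(S,F \right)} = -1$
$w{\left(M{\left(1,-4 \right)},W{\left(C{\left(-3 \right)},-2 \right)} \right)} \left(-394\right) = \left(-1\right) \left(-394\right) = 394$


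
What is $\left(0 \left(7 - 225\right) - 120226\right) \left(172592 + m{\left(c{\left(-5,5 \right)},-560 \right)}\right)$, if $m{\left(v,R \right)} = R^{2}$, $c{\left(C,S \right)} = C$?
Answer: $-58452919392$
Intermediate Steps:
$\left(0 \left(7 - 225\right) - 120226\right) \left(172592 + m{\left(c{\left(-5,5 \right)},-560 \right)}\right) = \left(0 \left(7 - 225\right) - 120226\right) \left(172592 + \left(-560\right)^{2}\right) = \left(0 \left(-218\right) - 120226\right) \left(172592 + 313600\right) = \left(0 - 120226\right) 486192 = \left(-120226\right) 486192 = -58452919392$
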